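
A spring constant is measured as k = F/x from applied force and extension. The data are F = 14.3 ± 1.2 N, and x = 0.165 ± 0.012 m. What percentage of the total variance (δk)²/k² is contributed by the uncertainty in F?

57.1%

(δk/k)² = (1·δF/F)² + (-1·δx/x)²
  F term: (1×0.0839)² = 0.00704
  x term: (-1×0.0727)² = 0.00529
Total = 0.0123. Share from F = 0.00704/0.0123 = 0.571.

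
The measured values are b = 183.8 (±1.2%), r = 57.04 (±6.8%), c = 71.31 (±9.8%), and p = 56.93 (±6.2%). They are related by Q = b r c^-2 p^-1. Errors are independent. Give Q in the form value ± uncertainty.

0.03621 ± 0.00785

Each factor contributes (exponent × relative error)² to (δQ/Q)²:
  (1·δb/b)² = (1×0.0120)² = 0.000144;  (1·δr/r)² = (1×0.0680)² = 0.00462;  (-2·δc/c)² = (-2×0.0980)² = 0.0384;  (-1·δp/p)² = (-1×0.0620)² = 0.00384
δQ/Q = √(0.0470) = 0.217
Q = 0.03621, so δQ = 0.217 × 0.03621 = 0.00785.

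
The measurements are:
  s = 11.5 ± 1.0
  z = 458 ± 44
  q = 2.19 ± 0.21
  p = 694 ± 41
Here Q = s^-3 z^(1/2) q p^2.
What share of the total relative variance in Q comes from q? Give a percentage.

9.83%

(δQ/Q)² = (-3·δs/s)² + (½·δz/z)² + (1·δq/q)² + (2·δp/p)²
  s term: (-3×0.0870)² = 0.0681
  z term: (0.5×0.0961)² = 0.00231
  q term: (1×0.0959)² = 0.00919
  p term: (2×0.0591)² = 0.0140
Total = 0.0935. Share from q = 0.00919/0.0935 = 0.0983.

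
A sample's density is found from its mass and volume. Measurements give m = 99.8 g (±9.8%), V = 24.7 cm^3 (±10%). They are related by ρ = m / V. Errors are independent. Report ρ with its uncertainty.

Products/powers → add relative errors in quadrature, weighted by exponent:
  (1·δm/m)² = (1×0.0980)² = 0.00960;  (-1·δV/V)² = (-1×0.100)² = 0.0100
δρ/ρ = √(0.0196) = 0.140
ρ = 4.04 g/cm^3, so δρ = 0.140 × 4.04 = 0.566 g/cm^3.

4.04 ± 0.566 g/cm^3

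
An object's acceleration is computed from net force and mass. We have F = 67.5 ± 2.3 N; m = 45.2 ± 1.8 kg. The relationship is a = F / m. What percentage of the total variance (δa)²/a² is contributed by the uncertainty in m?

57.7%

(δa/a)² = (1·δF/F)² + (-1·δm/m)²
  F term: (1×0.0341)² = 0.00116
  m term: (-1×0.0398)² = 0.00159
Total = 0.00275. Share from m = 0.00159/0.00275 = 0.577.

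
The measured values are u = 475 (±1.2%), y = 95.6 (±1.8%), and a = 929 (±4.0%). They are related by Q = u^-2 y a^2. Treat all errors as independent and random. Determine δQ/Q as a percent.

Since Q is a product/quotient, work with relative uncertainties:
  (-2·δu/u)² = (-2×0.0120)² = 0.000576;  (1·δy/y)² = (1×0.0180)² = 0.000324;  (2·δa/a)² = (2×0.0400)² = 0.00640
δQ/Q = √(0.00730) = 0.0854

8.54%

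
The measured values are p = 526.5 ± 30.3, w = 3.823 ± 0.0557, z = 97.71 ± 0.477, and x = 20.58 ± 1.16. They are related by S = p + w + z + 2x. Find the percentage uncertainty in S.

Each term contributes (cᵢ δxᵢ)² to (δS)²:
  (δp)² = 918;  (δw)² = 0.00310;  (δz)² = 0.228;  (2·δx)² = 5.38
δS = √(924) = 30.4
S = 669.2, so δS/S = 30.4/669.2 = 0.0454.

4.54%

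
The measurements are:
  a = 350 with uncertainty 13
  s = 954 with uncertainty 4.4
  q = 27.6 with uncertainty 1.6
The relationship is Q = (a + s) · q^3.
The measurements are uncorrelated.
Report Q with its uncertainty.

(2.74 ± 0.478) × 10^7

Let u = a + s = 1300. δu = √(δa² + δs²) = √(169 + 19.4) = 13.7, so δu/u = 0.0105.
Q is then a monomial in u, q:
δQ/Q = √((δu/u)² + (3·δq/q)²) = √(0.000111 + 0.0302) = 0.174
Q = 2.74e+07, so δQ = 0.174 × 2.74e+07 = 4.78e+06.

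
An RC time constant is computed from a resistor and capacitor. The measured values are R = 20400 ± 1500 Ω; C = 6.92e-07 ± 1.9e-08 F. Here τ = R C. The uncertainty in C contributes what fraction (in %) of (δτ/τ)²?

(δτ/τ)² = (1·δR/R)² + (1·δC/C)²
  R term: (1×0.0735)² = 0.00541
  C term: (1×0.0275)² = 0.000754
Total = 0.00616. Share from C = 0.000754/0.00616 = 0.122.

12.2%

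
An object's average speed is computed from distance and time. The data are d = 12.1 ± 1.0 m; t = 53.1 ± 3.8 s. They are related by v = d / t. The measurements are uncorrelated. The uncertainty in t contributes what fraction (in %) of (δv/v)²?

(δv/v)² = (1·δd/d)² + (-1·δt/t)²
  d term: (1×0.0826)² = 0.00683
  t term: (-1×0.0716)² = 0.00512
Total = 0.0120. Share from t = 0.00512/0.0120 = 0.429.

42.9%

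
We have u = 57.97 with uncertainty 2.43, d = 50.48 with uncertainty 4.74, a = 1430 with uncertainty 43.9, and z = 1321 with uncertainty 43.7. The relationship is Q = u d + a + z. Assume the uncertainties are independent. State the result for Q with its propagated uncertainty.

Let p = u·d = 2926. δp/p = √((1·δu/u)² + (1·δd/d)²) = √(0.00176 + 0.00882) = 0.103, so δp = 301.
Q = p + a + z: δQ = √(δp² + δa² + δz²) = √(90500 + 1930 + 1910) = 307
Q = 5677.

5677 ± 307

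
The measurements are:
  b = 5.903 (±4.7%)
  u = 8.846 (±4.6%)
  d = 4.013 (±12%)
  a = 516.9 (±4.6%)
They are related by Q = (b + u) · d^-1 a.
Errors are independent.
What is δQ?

252

Let w = b + u = 14.75. δw = √(δb² + δu²) = √(0.0770 + 0.166) = 0.492, so δw/w = 0.0334.
Q is then a monomial in w, d, a:
δQ/Q = √((δw/w)² + (-1·δd/d)² + (1·δa/a)²) = √(0.00112 + 0.0144 + 0.00212) = 0.133
Q = 1900, so δQ = 0.133 × 1900 = 252.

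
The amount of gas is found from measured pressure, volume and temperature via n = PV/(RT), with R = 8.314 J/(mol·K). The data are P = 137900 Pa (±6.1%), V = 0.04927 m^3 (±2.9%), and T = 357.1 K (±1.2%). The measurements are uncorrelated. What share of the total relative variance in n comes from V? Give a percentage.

(δn/n)² = (1·δP/P)² + (1·δV/V)² + (-1·δT/T)²
  P term: (1×0.0610)² = 0.00372
  V term: (1×0.0290)² = 0.000841
  T term: (-1×0.0120)² = 0.000144
Total = 0.00471. Share from V = 0.000841/0.00471 = 0.179.

17.9%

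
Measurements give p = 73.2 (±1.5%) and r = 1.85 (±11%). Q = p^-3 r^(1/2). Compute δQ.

2.46e-07

Q is a product of powers, so relative uncertainties combine in quadrature:
  (-3·δp/p)² = (-3×0.0150)² = 0.00203;  (½·δr/r)² = (0.5×0.110)² = 0.00302
δQ/Q = √(0.00505) = 0.0711
Q = 3.47e-06, so δQ = 0.0711 × 3.47e-06 = 2.46e-07.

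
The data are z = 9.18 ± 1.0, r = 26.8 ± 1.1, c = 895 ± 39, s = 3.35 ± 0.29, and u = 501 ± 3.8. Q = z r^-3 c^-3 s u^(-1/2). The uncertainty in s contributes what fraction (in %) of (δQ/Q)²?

(δQ/Q)² = (1·δz/z)² + (-3·δr/r)² + (-3·δc/c)² + (1·δs/s)² + (−½·δu/u)²
  z term: (1×0.109)² = 0.0119
  r term: (-3×0.0410)² = 0.0152
  c term: (-3×0.0436)² = 0.0171
  s term: (1×0.0866)² = 0.00749
  u term: (-0.5×0.00758)² = 1.44e-05
Total = 0.0516. Share from s = 0.00749/0.0516 = 0.145.

14.5%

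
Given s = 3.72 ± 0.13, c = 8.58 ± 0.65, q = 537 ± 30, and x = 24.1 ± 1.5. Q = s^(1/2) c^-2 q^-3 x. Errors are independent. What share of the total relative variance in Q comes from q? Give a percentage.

(δQ/Q)² = (½·δs/s)² + (-2·δc/c)² + (-3·δq/q)² + (1·δx/x)²
  s term: (0.5×0.0349)² = 0.000305
  c term: (-2×0.0758)² = 0.0230
  q term: (-3×0.0559)² = 0.0281
  x term: (1×0.0622)² = 0.00387
Total = 0.0552. Share from q = 0.0281/0.0552 = 0.509.

50.9%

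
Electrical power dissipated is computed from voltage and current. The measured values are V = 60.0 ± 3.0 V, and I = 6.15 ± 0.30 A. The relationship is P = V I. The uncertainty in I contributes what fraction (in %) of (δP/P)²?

48.8%

(δP/P)² = (1·δV/V)² + (1·δI/I)²
  V term: (1×0.0500)² = 0.00250
  I term: (1×0.0488)² = 0.00238
Total = 0.00488. Share from I = 0.00238/0.00488 = 0.488.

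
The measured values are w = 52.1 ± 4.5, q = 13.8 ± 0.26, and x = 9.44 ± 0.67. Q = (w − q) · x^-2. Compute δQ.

Let u = w − q = 38.3. δu = √(δw² + δq²) = √(20.2 + 0.0676) = 4.51, so δu/u = 0.118.
Q is then a monomial in u, x:
δQ/Q = √((δu/u)² + (-2·δx/x)²) = √(0.0139 + 0.0201) = 0.184
Q = 0.430, so δQ = 0.184 × 0.430 = 0.0792.

0.0792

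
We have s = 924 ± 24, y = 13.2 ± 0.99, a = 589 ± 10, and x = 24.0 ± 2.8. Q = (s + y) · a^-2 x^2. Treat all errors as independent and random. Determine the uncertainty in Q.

0.369

Let u = s + y = 937. δu = √(δs² + δy²) = √(576 + 0.980) = 24.0, so δu/u = 0.0256.
Q is then a monomial in u, a, x:
δQ/Q = √((δu/u)² + (-2·δa/a)² + (2·δx/x)²) = √(0.000657 + 0.00115 + 0.0544) = 0.237
Q = 1.56, so δQ = 0.237 × 1.56 = 0.369.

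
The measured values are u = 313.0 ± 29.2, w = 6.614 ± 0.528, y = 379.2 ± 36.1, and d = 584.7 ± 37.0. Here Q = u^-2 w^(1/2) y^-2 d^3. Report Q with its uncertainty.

0.03649 ± 0.0120

For a monomial Q ∝ u^-2, w^(1/2), y^-2, d^3, fractional errors add in quadrature:
  (-2·δu/u)² = (-2×0.0933)² = 0.0348;  (½·δw/w)² = (0.5×0.0798)² = 0.00159;  (-2·δy/y)² = (-2×0.0952)² = 0.0363;  (3·δd/d)² = (3×0.0633)² = 0.0360
δQ/Q = √(0.109) = 0.330
Q = 0.03649, so δQ = 0.330 × 0.03649 = 0.0120.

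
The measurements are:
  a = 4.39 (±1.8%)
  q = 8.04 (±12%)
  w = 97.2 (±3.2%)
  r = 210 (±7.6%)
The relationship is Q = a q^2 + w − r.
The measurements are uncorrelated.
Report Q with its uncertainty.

Let p = a·q^2 = 284. δp/p = √((1·δa/a)² + (2·δq/q)²) = √(0.000324 + 0.0576) = 0.241, so δp = 68.3.
Q = p + w − r: δQ = √(δp² + δw² + δr²) = √(4660 + 9.67 + 255) = 70.2
Q = 171.

171 ± 70.2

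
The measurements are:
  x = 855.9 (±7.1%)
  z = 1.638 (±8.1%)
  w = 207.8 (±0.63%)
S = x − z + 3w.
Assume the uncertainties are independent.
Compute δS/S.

0.0412

Each term contributes (cᵢ δxᵢ)² to (δS)²:
  (δx)² = 3690;  (δz)² = 0.0176;  (3·δw)² = 15.4
δS = √(3710) = 60.9
S = 1478, so δS/S = 60.9/1478 = 0.0412.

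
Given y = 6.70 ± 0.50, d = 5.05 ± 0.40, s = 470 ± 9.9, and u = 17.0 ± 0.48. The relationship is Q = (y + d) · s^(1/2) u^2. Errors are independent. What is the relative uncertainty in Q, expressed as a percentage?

Let w = y + d = 11.8. δw = √(δy² + δd²) = √(0.250 + 0.160) = 0.640, so δw/w = 0.0545.
Q is then a monomial in w, s, u:
δQ/Q = √((δw/w)² + (½·δs/s)² + (2·δu/u)²) = √(0.00297 + 0.000111 + 0.00319) = 0.0792

7.92%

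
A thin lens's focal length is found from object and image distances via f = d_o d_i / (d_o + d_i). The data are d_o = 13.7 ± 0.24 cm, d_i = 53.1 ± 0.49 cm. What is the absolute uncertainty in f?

0.153 cm

∂f/∂d_o = (d_i/(d_o+d_i))² = 0.632;  ∂f/∂d_i = (d_o/(d_o+d_i))² = 0.0421
δf = √((∂f/∂d_o · δd_o)² + (∂f/∂d_i · δd_i)²) = √(0.0230 + 0.000425) = 0.153 cm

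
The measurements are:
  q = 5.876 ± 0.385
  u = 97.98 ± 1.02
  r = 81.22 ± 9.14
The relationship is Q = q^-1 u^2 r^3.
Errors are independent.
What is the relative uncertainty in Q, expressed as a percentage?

Each factor contributes (exponent × relative error)² to (δQ/Q)²:
  (-1·δq/q)² = (-1×0.0655)² = 0.00429;  (2·δu/u)² = (2×0.0104)² = 0.000433;  (3·δr/r)² = (3×0.113)² = 0.114
δQ/Q = √(0.119) = 0.345

34.5%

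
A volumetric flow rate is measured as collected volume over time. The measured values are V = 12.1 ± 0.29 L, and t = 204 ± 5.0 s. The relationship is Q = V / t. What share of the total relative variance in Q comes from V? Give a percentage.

(δQ/Q)² = (1·δV/V)² + (-1·δt/t)²
  V term: (1×0.0240)² = 0.000574
  t term: (-1×0.0245)² = 0.000601
Total = 0.00118. Share from V = 0.000574/0.00118 = 0.489.

48.9%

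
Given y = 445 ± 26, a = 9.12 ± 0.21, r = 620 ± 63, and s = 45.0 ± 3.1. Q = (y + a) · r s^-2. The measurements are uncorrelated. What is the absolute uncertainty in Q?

Let u = y + a = 454. δu = √(δy² + δa²) = √(676 + 0.0441) = 26.0, so δu/u = 0.0573.
Q is then a monomial in u, r, s:
δQ/Q = √((δu/u)² + (1·δr/r)² + (-2·δs/s)²) = √(0.00328 + 0.0103 + 0.0190) = 0.181
Q = 139, so δQ = 0.181 × 139 = 25.1.

25.1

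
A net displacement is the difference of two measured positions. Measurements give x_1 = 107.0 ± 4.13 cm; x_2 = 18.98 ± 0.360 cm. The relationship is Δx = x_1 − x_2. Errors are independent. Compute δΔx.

4.15 cm

Each term contributes (cᵢ δxᵢ)² to (δΔx)²:
  (δx_1)² = 17.1;  (δx_2)² = 0.130
δΔx = √(17.2) = 4.15 cm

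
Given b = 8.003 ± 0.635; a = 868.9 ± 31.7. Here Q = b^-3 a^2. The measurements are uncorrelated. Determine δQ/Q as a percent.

Products/powers → add relative errors in quadrature, weighted by exponent:
  (-3·δb/b)² = (-3×0.0793)² = 0.0567;  (2·δa/a)² = (2×0.0365)² = 0.00532
δQ/Q = √(0.0620) = 0.249

24.9%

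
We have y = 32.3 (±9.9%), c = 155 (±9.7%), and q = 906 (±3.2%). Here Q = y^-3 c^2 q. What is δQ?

230

Relative error in a monomial: (δQ/Q)² = Σ (nᵢ · δxᵢ/xᵢ)².
  (-3·δy/y)² = (-3×0.0990)² = 0.0882;  (2·δc/c)² = (2×0.0970)² = 0.0376;  (1·δq/q)² = (1×0.0320)² = 0.00102
δQ/Q = √(0.127) = 0.356
Q = 646, so δQ = 0.356 × 646 = 230.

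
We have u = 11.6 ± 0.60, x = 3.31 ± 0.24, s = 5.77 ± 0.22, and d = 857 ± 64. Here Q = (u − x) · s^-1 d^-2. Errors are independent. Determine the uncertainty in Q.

3.38e-07

Let w = u − x = 8.29. δw = √(δu² + δx²) = √(0.360 + 0.0576) = 0.646, so δw/w = 0.0780.
Q is then a monomial in w, s, d:
δQ/Q = √((δw/w)² + (-1·δs/s)² + (-2·δd/d)²) = √(0.00608 + 0.00145 + 0.0223) = 0.173
Q = 1.96e-06, so δQ = 0.173 × 1.96e-06 = 3.38e-07.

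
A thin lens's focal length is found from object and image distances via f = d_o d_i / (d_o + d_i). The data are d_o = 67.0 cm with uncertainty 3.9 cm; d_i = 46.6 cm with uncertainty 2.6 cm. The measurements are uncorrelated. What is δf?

1.12 cm

∂f/∂d_o = (d_i/(d_o+d_i))² = 0.168;  ∂f/∂d_i = (d_o/(d_o+d_i))² = 0.348
δf = √((∂f/∂d_o · δd_o)² + (∂f/∂d_i · δd_i)²) = √(0.431 + 0.818) = 1.12 cm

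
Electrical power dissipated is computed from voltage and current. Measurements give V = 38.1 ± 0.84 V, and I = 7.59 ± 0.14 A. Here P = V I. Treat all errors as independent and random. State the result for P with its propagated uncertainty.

289 ± 8.31 W

Since P is a product/quotient, work with relative uncertainties:
  (1·δV/V)² = (1×0.0220)² = 0.000486;  (1·δI/I)² = (1×0.0184)² = 0.000340
δP/P = √(0.000826) = 0.0287
P = 289 W, so δP = 0.0287 × 289 = 8.31 W.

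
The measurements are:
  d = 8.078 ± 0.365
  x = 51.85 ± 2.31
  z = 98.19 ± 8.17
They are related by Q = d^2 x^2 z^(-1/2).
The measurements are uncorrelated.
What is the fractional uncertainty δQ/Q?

Since Q is a product/quotient, work with relative uncertainties:
  (2·δd/d)² = (2×0.0452)² = 0.00817;  (2·δx/x)² = (2×0.0446)² = 0.00794;  (−½·δz/z)² = (-0.5×0.0832)² = 0.00173
δQ/Q = √(0.0178) = 0.134

0.134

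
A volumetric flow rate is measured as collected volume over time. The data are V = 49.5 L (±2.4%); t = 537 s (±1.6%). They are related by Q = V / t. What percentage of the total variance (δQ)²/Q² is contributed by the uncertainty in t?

(δQ/Q)² = (1·δV/V)² + (-1·δt/t)²
  V term: (1×0.0240)² = 0.000576
  t term: (-1×0.0160)² = 0.000256
Total = 0.000832. Share from t = 0.000256/0.000832 = 0.308.

30.8%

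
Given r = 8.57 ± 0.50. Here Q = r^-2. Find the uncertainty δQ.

Q ∝ r^-2, so δQ/Q = |-2| · δr/r = 2 × 0.0583 = 0.117.
Q = 0.0136, so δQ = 0.117 × 0.0136 = 0.00159.

0.00159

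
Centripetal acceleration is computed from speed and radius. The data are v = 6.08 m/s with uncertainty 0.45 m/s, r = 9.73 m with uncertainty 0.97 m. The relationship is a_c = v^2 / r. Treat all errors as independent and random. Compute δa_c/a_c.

Since a_c is a product/quotient, work with relative uncertainties:
  (2·δv/v)² = (2×0.0740)² = 0.0219;  (-1·δr/r)² = (-1×0.0997)² = 0.00994
δa_c/a_c = √(0.0319) = 0.178

0.178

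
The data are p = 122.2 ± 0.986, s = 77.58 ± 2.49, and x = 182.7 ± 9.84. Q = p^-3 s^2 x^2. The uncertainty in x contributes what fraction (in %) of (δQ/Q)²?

71.1%

(δQ/Q)² = (-3·δp/p)² + (2·δs/s)² + (2·δx/x)²
  p term: (-3×0.00807)² = 0.000586
  s term: (2×0.0321)² = 0.00412
  x term: (2×0.0539)² = 0.0116
Total = 0.0163. Share from x = 0.0116/0.0163 = 0.711.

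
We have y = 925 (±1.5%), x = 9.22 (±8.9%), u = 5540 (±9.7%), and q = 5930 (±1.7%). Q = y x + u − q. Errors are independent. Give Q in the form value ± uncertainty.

Let p = y·x = 8530. δp/p = √((1·δy/y)² + (1·δx/x)²) = √(0.000225 + 0.00792) = 0.0903, so δp = 770.
Q = p + u − q: δQ = √(δp² + δu² + δq²) = √(5.93e+05 + 2.89e+05 + 10200) = 944
Q = 8140.

8140 ± 944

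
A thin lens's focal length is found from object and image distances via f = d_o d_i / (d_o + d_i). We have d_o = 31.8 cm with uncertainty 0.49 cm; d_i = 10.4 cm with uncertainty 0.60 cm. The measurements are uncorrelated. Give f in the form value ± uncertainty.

7.84 ± 0.342 cm

∂f/∂d_o = (d_i/(d_o+d_i))² = 0.0607;  ∂f/∂d_i = (d_o/(d_o+d_i))² = 0.568
δf = √((∂f/∂d_o · δd_o)² + (∂f/∂d_i · δd_i)²) = √(0.000886 + 0.116) = 0.342 cm
f = 7.84 cm.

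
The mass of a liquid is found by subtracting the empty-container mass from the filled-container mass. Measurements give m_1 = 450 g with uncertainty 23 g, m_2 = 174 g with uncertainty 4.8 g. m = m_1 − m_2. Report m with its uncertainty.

276 ± 23.5 g

Sums and differences: (δm)² = Σ (cᵢ δxᵢ)².
  (δm_1)² = 529;  (δm_2)² = 23.0
δm = √(552) = 23.5 g
m = 276 g.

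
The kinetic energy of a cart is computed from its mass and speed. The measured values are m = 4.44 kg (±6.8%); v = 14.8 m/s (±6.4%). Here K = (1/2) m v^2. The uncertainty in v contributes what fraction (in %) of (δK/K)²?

78.0%

(δK/K)² = (1·δm/m)² + (2·δv/v)²
  m term: (1×0.0680)² = 0.00462
  v term: (2×0.0640)² = 0.0164
Total = 0.0210. Share from v = 0.0164/0.0210 = 0.780.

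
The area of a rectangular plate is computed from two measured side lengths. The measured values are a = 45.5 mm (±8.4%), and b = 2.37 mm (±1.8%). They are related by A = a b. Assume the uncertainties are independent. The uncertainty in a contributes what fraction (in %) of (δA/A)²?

(δA/A)² = (1·δa/a)² + (1·δb/b)²
  a term: (1×0.0840)² = 0.00706
  b term: (1×0.0180)² = 0.000324
Total = 0.00738. Share from a = 0.00706/0.00738 = 0.956.

95.6%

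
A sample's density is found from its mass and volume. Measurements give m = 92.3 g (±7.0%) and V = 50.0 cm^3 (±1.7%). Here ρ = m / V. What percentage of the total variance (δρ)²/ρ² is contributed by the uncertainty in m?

94.4%

(δρ/ρ)² = (1·δm/m)² + (-1·δV/V)²
  m term: (1×0.0700)² = 0.00490
  V term: (-1×0.0170)² = 0.000289
Total = 0.00519. Share from m = 0.00490/0.00519 = 0.944.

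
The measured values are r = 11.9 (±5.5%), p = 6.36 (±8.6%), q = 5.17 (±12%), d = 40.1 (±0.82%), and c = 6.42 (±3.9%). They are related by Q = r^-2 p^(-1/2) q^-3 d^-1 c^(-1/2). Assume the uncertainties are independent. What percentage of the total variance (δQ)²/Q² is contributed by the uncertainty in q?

90.0%

(δQ/Q)² = (-2·δr/r)² + (−½·δp/p)² + (-3·δq/q)² + (-1·δd/d)² + (−½·δc/c)²
  r term: (-2×0.0550)² = 0.0121
  p term: (-0.5×0.0860)² = 0.00185
  q term: (-3×0.120)² = 0.130
  d term: (-1×0.00820)² = 6.72e-05
  c term: (-0.5×0.0390)² = 0.000380
Total = 0.144. Share from q = 0.130/0.144 = 0.900.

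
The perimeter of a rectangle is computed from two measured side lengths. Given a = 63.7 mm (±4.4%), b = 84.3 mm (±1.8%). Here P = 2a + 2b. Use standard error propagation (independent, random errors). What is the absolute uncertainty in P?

6.37 mm

P is a linear combination, so absolute uncertainties add in quadrature:
  (2·δa)² = 31.4;  (2·δb)² = 9.21
δP = √(40.6) = 6.37 mm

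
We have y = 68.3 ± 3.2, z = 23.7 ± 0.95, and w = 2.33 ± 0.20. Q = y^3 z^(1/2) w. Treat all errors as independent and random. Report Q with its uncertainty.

(3.61 ± 0.600) × 10^6

Products/powers → add relative errors in quadrature, weighted by exponent:
  (3·δy/y)² = (3×0.0469)² = 0.0198;  (½·δz/z)² = (0.5×0.0401)² = 0.000402;  (1·δw/w)² = (1×0.0858)² = 0.00737
δQ/Q = √(0.0275) = 0.166
Q = 3.61e+06, so δQ = 0.166 × 3.61e+06 = 6e+05.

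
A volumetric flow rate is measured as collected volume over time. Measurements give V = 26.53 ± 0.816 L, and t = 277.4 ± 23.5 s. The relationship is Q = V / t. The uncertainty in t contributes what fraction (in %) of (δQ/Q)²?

88.4%

(δQ/Q)² = (1·δV/V)² + (-1·δt/t)²
  V term: (1×0.0308)² = 0.000946
  t term: (-1×0.0847)² = 0.00718
Total = 0.00812. Share from t = 0.00718/0.00812 = 0.884.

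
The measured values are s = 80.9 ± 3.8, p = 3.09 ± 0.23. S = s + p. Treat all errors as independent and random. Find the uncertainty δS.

3.81

Each term contributes (cᵢ δxᵢ)² to (δS)²:
  (δs)² = 14.4;  (δp)² = 0.0529
δS = √(14.5) = 3.81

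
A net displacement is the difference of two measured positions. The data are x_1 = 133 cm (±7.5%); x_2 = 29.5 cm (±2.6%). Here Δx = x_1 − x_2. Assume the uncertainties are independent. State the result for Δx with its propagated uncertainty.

104 ± 10.0 cm

Sums and differences: (δΔx)² = Σ (cᵢ δxᵢ)².
  (δx_1)² = 99.5;  (δx_2)² = 0.588
δΔx = √(100) = 10.0 cm
Δx = 104 cm.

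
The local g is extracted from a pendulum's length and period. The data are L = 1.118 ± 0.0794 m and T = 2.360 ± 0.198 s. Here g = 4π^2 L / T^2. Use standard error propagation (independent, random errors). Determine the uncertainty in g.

Since g is a product/quotient, work with relative uncertainties:
  (1·δL/L)² = (1×0.0710)² = 0.00504;  (-2·δT/T)² = (-2×0.0839)² = 0.0282
δg/g = √(0.0332) = 0.182
g = 7.925 m/s^2, so δg = 0.182 × 7.925 = 1.44 m/s^2.

1.44 m/s^2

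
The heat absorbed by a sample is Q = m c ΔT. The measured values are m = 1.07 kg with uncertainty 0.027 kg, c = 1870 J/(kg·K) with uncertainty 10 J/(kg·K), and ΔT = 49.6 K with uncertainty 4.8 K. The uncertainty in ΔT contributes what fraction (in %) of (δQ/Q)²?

(δQ/Q)² = (1·δm/m)² + (1·δc/c)² + (1·δΔT/ΔT)²
  m term: (1×0.0252)² = 0.000637
  c term: (1×0.00535)² = 2.86e-05
  ΔT term: (1×0.0968)² = 0.00937
Total = 0.0100. Share from ΔT = 0.00937/0.0100 = 0.934.

93.4%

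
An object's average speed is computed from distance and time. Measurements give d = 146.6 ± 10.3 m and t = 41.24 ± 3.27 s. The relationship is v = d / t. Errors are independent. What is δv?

Relative error in a monomial: (δv/v)² = Σ (nᵢ · δxᵢ/xᵢ)².
  (1·δd/d)² = (1×0.0703)² = 0.00494;  (-1·δt/t)² = (-1×0.0793)² = 0.00629
δv/v = √(0.0112) = 0.106
v = 3.555 m/s, so δv = 0.106 × 3.555 = 0.377 m/s.

0.377 m/s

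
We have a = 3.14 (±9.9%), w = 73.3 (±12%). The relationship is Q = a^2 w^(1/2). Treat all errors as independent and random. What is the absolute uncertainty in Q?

Products/powers → add relative errors in quadrature, weighted by exponent:
  (2·δa/a)² = (2×0.0990)² = 0.0392;  (½·δw/w)² = (0.5×0.120)² = 0.00360
δQ/Q = √(0.0428) = 0.207
Q = 84.4, so δQ = 0.207 × 84.4 = 17.5.

17.5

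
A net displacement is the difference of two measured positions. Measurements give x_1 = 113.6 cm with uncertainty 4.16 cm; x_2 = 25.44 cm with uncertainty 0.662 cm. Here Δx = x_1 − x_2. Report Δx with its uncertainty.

88.16 ± 4.21 cm

For a sum/difference, combine absolute errors in quadrature:
  (δx_1)² = 17.3;  (δx_2)² = 0.438
δΔx = √(17.7) = 4.21 cm
Δx = 88.16 cm.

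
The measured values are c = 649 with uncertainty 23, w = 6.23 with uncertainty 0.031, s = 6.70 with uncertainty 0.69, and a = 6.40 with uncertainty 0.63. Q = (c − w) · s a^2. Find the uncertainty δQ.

39700

Let u = c − w = 643. δu = √(δc² + δw²) = √(529 + 0.000961) = 23.0, so δu/u = 0.0358.
Q is then a monomial in u, s, a:
δQ/Q = √((δu/u)² + (1·δs/s)² + (2·δa/a)²) = √(0.00128 + 0.0106 + 0.0388) = 0.225
Q = 1.76e+05, so δQ = 0.225 × 1.76e+05 = 39700.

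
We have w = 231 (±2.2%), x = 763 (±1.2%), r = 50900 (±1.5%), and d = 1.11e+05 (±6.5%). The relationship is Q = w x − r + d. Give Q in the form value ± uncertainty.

Let p = w·x = 1.76e+05. δp/p = √((1·δw/w)² + (1·δx/x)²) = √(0.000484 + 0.000144) = 0.0251, so δp = 4420.
Q = p − r + d: δQ = √(δp² + δr² + δd²) = √(1.95e+07 + 5.83e+05 + 5.21e+07) = 8490
Q = 2.36e+05.

(2.36 ± 0.0849) × 10^5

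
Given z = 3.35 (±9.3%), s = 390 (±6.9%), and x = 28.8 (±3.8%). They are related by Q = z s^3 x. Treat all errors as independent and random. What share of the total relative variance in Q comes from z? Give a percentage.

(δQ/Q)² = (1·δz/z)² + (3·δs/s)² + (1·δx/x)²
  z term: (1×0.0930)² = 0.00865
  s term: (3×0.0690)² = 0.0428
  x term: (1×0.0380)² = 0.00144
Total = 0.0529. Share from z = 0.00865/0.0529 = 0.163.

16.3%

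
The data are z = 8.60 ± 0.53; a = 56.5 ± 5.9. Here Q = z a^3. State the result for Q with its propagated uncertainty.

Each factor contributes (exponent × relative error)² to (δQ/Q)²:
  (1·δz/z)² = (1×0.0616)² = 0.00380;  (3·δa/a)² = (3×0.104)² = 0.0981
δQ/Q = √(0.102) = 0.319
Q = 1.55e+06, so δQ = 0.319 × 1.55e+06 = 4.95e+05.

(1.55 ± 0.495) × 10^6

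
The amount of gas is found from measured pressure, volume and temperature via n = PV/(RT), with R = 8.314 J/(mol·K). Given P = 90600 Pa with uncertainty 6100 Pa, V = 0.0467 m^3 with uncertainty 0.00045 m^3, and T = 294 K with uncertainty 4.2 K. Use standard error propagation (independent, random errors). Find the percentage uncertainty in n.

6.95%

For a monomial n ∝ P, V, T^-1, fractional errors add in quadrature:
  (1·δP/P)² = (1×0.0673)² = 0.00453;  (1·δV/V)² = (1×0.00964)² = 9.29e-05;  (-1·δT/T)² = (-1×0.0143)² = 0.000204
δn/n = √(0.00483) = 0.0695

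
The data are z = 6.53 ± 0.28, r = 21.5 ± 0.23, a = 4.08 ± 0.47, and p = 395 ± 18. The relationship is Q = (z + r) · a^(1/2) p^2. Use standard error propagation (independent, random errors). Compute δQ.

Let u = z + r = 28.0. δu = √(δz² + δr²) = √(0.0784 + 0.0529) = 0.362, so δu/u = 0.0129.
Q is then a monomial in u, a, p:
δQ/Q = √((δu/u)² + (½·δa/a)² + (2·δp/p)²) = √(0.000167 + 0.00332 + 0.00831) = 0.109
Q = 8.83e+06, so δQ = 0.109 × 8.83e+06 = 9.59e+05.

9.59e+05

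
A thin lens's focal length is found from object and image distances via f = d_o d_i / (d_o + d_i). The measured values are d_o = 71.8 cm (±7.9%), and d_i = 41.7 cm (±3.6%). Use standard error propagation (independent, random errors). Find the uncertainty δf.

∂f/∂d_o = (d_i/(d_o+d_i))² = 0.135;  ∂f/∂d_i = (d_o/(d_o+d_i))² = 0.400
δf = √((∂f/∂d_o · δd_o)² + (∂f/∂d_i · δd_i)²) = √(0.586 + 0.361) = 0.973 cm

0.973 cm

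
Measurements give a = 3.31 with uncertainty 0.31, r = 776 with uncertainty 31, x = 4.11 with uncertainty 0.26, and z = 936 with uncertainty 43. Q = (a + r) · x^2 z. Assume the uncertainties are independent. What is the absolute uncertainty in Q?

Let u = a + r = 779. δu = √(δa² + δr²) = √(0.0961 + 961) = 31.0, so δu/u = 0.0398.
Q is then a monomial in u, x, z:
δQ/Q = √((δu/u)² + (2·δx/x)² + (1·δz/z)²) = √(0.00158 + 0.0160 + 0.00211) = 0.140
Q = 1.23e+07, so δQ = 0.140 × 1.23e+07 = 1.73e+06.

1.73e+06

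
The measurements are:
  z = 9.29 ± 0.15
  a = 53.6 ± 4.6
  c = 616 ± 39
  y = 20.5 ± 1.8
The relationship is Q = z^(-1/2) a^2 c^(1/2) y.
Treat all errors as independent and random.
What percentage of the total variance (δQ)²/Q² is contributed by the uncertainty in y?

(δQ/Q)² = (−½·δz/z)² + (2·δa/a)² + (½·δc/c)² + (1·δy/y)²
  z term: (-0.5×0.0161)² = 6.52e-05
  a term: (2×0.0858)² = 0.0295
  c term: (0.5×0.0633)² = 0.00100
  y term: (1×0.0878)² = 0.00771
Total = 0.0382. Share from y = 0.00771/0.0382 = 0.202.

20.2%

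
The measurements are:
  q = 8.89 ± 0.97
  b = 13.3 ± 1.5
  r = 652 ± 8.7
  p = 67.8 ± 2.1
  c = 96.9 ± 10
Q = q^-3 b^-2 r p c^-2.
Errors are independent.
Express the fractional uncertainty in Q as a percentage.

44.9%

For a monomial Q ∝ q^-3, b^-2, r, p, c^-2, fractional errors add in quadrature:
  (-3·δq/q)² = (-3×0.109)² = 0.107;  (-2·δb/b)² = (-2×0.113)² = 0.0509;  (1·δr/r)² = (1×0.0133)² = 0.000178;  (1·δp/p)² = (1×0.0310)² = 0.000959;  (-2·δc/c)² = (-2×0.103)² = 0.0426
δQ/Q = √(0.202) = 0.449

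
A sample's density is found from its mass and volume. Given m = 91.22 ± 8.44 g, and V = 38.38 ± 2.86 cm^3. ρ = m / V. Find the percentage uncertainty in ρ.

Each factor contributes (exponent × relative error)² to (δρ/ρ)²:
  (1·δm/m)² = (1×0.0925)² = 0.00856;  (-1·δV/V)² = (-1×0.0745)² = 0.00555
δρ/ρ = √(0.0141) = 0.119

11.9%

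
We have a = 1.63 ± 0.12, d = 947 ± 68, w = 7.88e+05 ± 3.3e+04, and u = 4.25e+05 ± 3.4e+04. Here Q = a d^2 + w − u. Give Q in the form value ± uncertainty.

(1.82 ± 0.241) × 10^6

Let p = a·d^2 = 1.46e+06. δp/p = √((1·δa/a)² + (2·δd/d)²) = √(0.00542 + 0.0206) = 0.161, so δp = 2.36e+05.
Q = p + w − u: δQ = √(δp² + δw² + δu²) = √(5.57e+10 + 1.09e+09 + 1.16e+09) = 2.41e+05
Q = 1.82e+06.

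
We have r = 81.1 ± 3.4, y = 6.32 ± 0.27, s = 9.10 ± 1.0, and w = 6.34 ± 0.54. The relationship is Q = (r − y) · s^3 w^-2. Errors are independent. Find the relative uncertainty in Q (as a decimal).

0.374

Let u = r − y = 74.8. δu = √(δr² + δy²) = √(11.6 + 0.0729) = 3.41, so δu/u = 0.0456.
Q is then a monomial in u, s, w:
δQ/Q = √((δu/u)² + (3·δs/s)² + (-2·δw/w)²) = √(0.00208 + 0.109 + 0.0290) = 0.374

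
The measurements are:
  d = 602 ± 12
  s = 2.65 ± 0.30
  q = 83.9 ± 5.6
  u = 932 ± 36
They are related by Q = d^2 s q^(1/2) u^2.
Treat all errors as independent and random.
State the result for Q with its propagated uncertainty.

(7.64 ± 1.12) × 10^12

Relative error in a monomial: (δQ/Q)² = Σ (nᵢ · δxᵢ/xᵢ)².
  (2·δd/d)² = (2×0.0199)² = 0.00159;  (1·δs/s)² = (1×0.113)² = 0.0128;  (½·δq/q)² = (0.5×0.0667)² = 0.00111;  (2·δu/u)² = (2×0.0386)² = 0.00597
δQ/Q = √(0.0215) = 0.147
Q = 7.64e+12, so δQ = 0.147 × 7.64e+12 = 1.12e+12.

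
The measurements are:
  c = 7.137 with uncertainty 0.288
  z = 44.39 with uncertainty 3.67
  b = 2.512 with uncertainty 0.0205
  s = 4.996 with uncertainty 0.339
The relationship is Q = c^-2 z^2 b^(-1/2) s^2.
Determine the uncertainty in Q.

Products/powers → add relative errors in quadrature, weighted by exponent:
  (-2·δc/c)² = (-2×0.0404)² = 0.00651;  (2·δz/z)² = (2×0.0827)² = 0.0273;  (−½·δb/b)² = (-0.5×0.00816)² = 1.66e-05;  (2·δs/s)² = (2×0.0679)² = 0.0184
δQ/Q = √(0.0523) = 0.229
Q = 609.2, so δQ = 0.229 × 609.2 = 139.

139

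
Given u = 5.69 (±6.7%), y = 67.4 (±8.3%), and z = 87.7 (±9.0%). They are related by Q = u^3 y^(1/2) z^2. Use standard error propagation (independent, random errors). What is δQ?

3.18e+06

Relative error in a monomial: (δQ/Q)² = Σ (nᵢ · δxᵢ/xᵢ)².
  (3·δu/u)² = (3×0.0670)² = 0.0404;  (½·δy/y)² = (0.5×0.0830)² = 0.00172;  (2·δz/z)² = (2×0.0900)² = 0.0324
δQ/Q = √(0.0745) = 0.273
Q = 1.16e+07, so δQ = 0.273 × 1.16e+07 = 3.18e+06.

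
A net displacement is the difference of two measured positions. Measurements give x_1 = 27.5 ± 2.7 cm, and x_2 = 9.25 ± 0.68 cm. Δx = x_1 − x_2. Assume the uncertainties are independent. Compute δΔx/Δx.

Absolute uncertainties add in quadrature for a linear combination:
  (δx_1)² = 7.29;  (δx_2)² = 0.462
δΔx = √(7.75) = 2.78 cm
Δx = 18.2 cm, so δΔx/Δx = 2.78/18.2 = 0.153.

0.153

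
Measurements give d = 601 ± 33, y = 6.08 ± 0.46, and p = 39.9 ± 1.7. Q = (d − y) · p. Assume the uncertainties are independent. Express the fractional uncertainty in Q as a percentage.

Let u = d − y = 595. δu = √(δd² + δy²) = √(1090 + 0.212) = 33.0, so δu/u = 0.0555.
Q is then a monomial in u, p:
δQ/Q = √((δu/u)² + (1·δp/p)²) = √(0.00308 + 0.00182) = 0.0699

6.99%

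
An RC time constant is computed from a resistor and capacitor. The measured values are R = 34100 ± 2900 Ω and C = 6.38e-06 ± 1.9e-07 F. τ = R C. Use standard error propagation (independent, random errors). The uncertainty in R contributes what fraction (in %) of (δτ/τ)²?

89.1%

(δτ/τ)² = (1·δR/R)² + (1·δC/C)²
  R term: (1×0.0850)² = 0.00723
  C term: (1×0.0298)² = 0.000887
Total = 0.00812. Share from R = 0.00723/0.00812 = 0.891.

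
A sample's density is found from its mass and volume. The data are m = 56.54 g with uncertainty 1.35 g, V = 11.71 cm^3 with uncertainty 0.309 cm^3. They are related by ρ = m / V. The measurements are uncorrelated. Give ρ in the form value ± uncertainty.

Each factor contributes (exponent × relative error)² to (δρ/ρ)²:
  (1·δm/m)² = (1×0.0239)² = 0.000570;  (-1·δV/V)² = (-1×0.0264)² = 0.000696
δρ/ρ = √(0.00127) = 0.0356
ρ = 4.828 g/cm^3, so δρ = 0.0356 × 4.828 = 0.172 g/cm^3.

4.828 ± 0.172 g/cm^3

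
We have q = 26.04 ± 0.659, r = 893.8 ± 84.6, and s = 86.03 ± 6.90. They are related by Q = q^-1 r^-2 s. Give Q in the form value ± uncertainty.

(4.136 ± 0.857) × 10^-6

Since Q is a product/quotient, work with relative uncertainties:
  (-1·δq/q)² = (-1×0.0253)² = 0.000640;  (-2·δr/r)² = (-2×0.0947)² = 0.0358;  (1·δs/s)² = (1×0.0802)² = 0.00643
δQ/Q = √(0.0429) = 0.207
Q = 4.136e-06, so δQ = 0.207 × 4.136e-06 = 8.57e-07.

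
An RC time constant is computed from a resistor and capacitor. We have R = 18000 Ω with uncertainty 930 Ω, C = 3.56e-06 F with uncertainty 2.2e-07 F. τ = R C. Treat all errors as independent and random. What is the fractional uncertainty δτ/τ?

For a monomial τ ∝ R, C, fractional errors add in quadrature:
  (1·δR/R)² = (1×0.0517)² = 0.00267;  (1·δC/C)² = (1×0.0618)² = 0.00382
δτ/τ = √(0.00649) = 0.0806

0.0806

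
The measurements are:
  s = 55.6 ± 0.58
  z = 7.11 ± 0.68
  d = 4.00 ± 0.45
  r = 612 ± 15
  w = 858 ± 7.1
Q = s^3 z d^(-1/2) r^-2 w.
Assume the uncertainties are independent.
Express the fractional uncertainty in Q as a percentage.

Products/powers → add relative errors in quadrature, weighted by exponent:
  (3·δs/s)² = (3×0.0104)² = 0.000979;  (1·δz/z)² = (1×0.0956)² = 0.00915;  (−½·δd/d)² = (-0.5×0.113)² = 0.00316;  (-2·δr/r)² = (-2×0.0245)² = 0.00240;  (1·δw/w)² = (1×0.00828)² = 6.85e-05
δQ/Q = √(0.0158) = 0.126

12.6%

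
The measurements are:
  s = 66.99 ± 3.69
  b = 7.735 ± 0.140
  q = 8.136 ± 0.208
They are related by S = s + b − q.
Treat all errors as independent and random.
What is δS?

3.70

Each term contributes (cᵢ δxᵢ)² to (δS)²:
  (δs)² = 13.6;  (δb)² = 0.0196;  (δq)² = 0.0433
δS = √(13.7) = 3.70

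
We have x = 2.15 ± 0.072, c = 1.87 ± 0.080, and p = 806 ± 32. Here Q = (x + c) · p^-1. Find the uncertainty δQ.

Let u = x + c = 4.02. δu = √(δx² + δc²) = √(0.00518 + 0.00640) = 0.108, so δu/u = 0.0268.
Q is then a monomial in u, p:
δQ/Q = √((δu/u)² + (-1·δp/p)²) = √(0.000717 + 0.00158) = 0.0479
Q = 0.00499, so δQ = 0.0479 × 0.00499 = 0.000239.

0.000239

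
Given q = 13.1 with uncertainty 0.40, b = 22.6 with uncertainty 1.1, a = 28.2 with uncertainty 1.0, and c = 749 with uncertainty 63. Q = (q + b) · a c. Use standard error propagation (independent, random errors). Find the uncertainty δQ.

73100

Let u = q + b = 35.7. δu = √(δq² + δb²) = √(0.160 + 1.21) = 1.17, so δu/u = 0.0328.
Q is then a monomial in u, a, c:
δQ/Q = √((δu/u)² + (1·δa/a)² + (1·δc/c)²) = √(0.00107 + 0.00126 + 0.00707) = 0.0970
Q = 7.54e+05, so δQ = 0.0970 × 7.54e+05 = 73100.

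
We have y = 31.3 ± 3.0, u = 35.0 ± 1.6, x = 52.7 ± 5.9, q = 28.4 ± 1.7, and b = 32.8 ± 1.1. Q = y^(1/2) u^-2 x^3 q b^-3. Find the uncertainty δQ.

Products/powers → add relative errors in quadrature, weighted by exponent:
  (½·δy/y)² = (0.5×0.0958)² = 0.00230;  (-2·δu/u)² = (-2×0.0457)² = 0.00836;  (3·δx/x)² = (3×0.112)² = 0.113;  (1·δq/q)² = (1×0.0599)² = 0.00358;  (-3·δb/b)² = (-3×0.0335)² = 0.0101
δQ/Q = √(0.137) = 0.370
Q = 0.538, so δQ = 0.370 × 0.538 = 0.199.

0.199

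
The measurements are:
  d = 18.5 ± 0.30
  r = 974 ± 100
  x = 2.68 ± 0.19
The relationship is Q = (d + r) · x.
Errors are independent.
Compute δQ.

328

Let u = d + r = 992. δu = √(δd² + δr²) = √(0.0900 + 10000) = 100, so δu/u = 0.101.
Q is then a monomial in u, x:
δQ/Q = √((δu/u)² + (1·δx/x)²) = √(0.0102 + 0.00503) = 0.123
Q = 2660, so δQ = 0.123 × 2660 = 328.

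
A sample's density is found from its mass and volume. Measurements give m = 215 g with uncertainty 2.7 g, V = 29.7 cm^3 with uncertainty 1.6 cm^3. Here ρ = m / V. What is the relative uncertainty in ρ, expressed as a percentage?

5.53%

For a monomial ρ ∝ m, V^-1, fractional errors add in quadrature:
  (1·δm/m)² = (1×0.0126)² = 0.000158;  (-1·δV/V)² = (-1×0.0539)² = 0.00290
δρ/ρ = √(0.00306) = 0.0553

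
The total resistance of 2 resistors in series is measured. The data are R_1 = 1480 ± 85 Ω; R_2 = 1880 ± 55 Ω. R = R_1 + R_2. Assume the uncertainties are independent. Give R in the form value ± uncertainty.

3360 ± 101 Ω

R is a linear combination, so absolute uncertainties add in quadrature:
  (δR_1)² = 7220;  (δR_2)² = 3020
δR = √(10200) = 101 Ω
R = 3360 Ω.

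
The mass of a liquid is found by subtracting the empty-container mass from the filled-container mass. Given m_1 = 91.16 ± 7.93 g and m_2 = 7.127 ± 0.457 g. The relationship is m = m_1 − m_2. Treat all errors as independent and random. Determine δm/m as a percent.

9.45%

Absolute uncertainties add in quadrature for a linear combination:
  (δm_1)² = 62.9;  (δm_2)² = 0.209
δm = √(63.1) = 7.94 g
m = 84.03 g, so δm/m = 7.94/84.03 = 0.0945.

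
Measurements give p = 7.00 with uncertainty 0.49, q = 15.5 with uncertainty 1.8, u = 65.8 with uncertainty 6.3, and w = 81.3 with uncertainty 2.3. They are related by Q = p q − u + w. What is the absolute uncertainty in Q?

Let h = p·q = 108. δh/h = √((1·δp/p)² + (1·δq/q)²) = √(0.00490 + 0.0135) = 0.136, so δh = 14.7.
Q = h − u + w: δQ = √(δh² + δu² + δw²) = √(216 + 39.7 + 5.29) = 16.2

16.2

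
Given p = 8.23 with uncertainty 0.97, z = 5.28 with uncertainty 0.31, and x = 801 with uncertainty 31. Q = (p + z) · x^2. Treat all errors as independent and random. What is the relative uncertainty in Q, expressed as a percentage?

10.8%

Let u = p + z = 13.5. δu = √(δp² + δz²) = √(0.941 + 0.0961) = 1.02, so δu/u = 0.0754.
Q is then a monomial in u, x:
δQ/Q = √((δu/u)² + (2·δx/x)²) = √(0.00568 + 0.00599) = 0.108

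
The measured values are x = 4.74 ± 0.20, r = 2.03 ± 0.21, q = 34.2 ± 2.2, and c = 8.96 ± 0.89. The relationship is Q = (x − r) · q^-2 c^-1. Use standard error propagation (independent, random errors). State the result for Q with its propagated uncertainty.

(2.59 ± 0.503) × 10^-4

Let u = x − r = 2.71. δu = √(δx² + δr²) = √(0.0400 + 0.0441) = 0.290, so δu/u = 0.107.
Q is then a monomial in u, q, c:
δQ/Q = √((δu/u)² + (-2·δq/q)² + (-1·δc/c)²) = √(0.0115 + 0.0166 + 0.00987) = 0.195
Q = 0.000259, so δQ = 0.195 × 0.000259 = 5.03e-05.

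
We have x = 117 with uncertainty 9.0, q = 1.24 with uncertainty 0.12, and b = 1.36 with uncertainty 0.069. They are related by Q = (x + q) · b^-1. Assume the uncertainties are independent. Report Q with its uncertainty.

Let u = x + q = 118. δu = √(δx² + δq²) = √(81.0 + 0.0144) = 9.00, so δu/u = 0.0761.
Q is then a monomial in u, b:
δQ/Q = √((δu/u)² + (-1·δb/b)²) = √(0.00579 + 0.00257) = 0.0915
Q = 86.9, so δQ = 0.0915 × 86.9 = 7.95.

86.9 ± 7.95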